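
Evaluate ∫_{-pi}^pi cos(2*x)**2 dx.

pi

Use the identity cos^2(2*x) = (1 + cos(4*x))/2.
An antiderivative is F(x) = x/2 + sin(4*x)/8.
Then F(pi) - F(-pi) = (pi/2) - (-pi/2) = pi.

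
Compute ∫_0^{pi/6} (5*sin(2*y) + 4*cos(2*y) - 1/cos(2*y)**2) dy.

sqrt(3)/2 + 5/4

An antiderivative is F(y) = 2*sin(2*y) - 5*cos(2*y)/2 - tan(2*y)/2.
Then F(pi/6) - F(0) = (-5/4 + sqrt(3)/2) - (-5/2) = sqrt(3)/2 + 5/4.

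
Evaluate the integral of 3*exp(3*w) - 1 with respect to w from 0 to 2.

-3 + exp(6)

An antiderivative is F(w) = exp(3*w) - w.
Then F(2) - F(0) = (-2 + exp(6)) - (1) = -3 + exp(6).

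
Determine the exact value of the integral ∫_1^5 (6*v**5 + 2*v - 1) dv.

By the power rule, an antiderivative is F(v) = v**6 + v**2 - v.
Then F(5) - F(1) = (15645) - (1) = 15644.

15644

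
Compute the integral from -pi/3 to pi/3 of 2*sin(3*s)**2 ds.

Use the identity sin^2(3*s) = (1 - cos(6*s))/2.
An antiderivative is F(s) = s - sin(6*s)/6.
Then F(pi/3) - F(-pi/3) = (pi/3) - (-pi/3) = 2*pi/3.

2*pi/3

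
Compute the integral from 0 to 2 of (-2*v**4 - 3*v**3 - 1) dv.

-134/5

By the power rule, an antiderivative is F(v) = -2*v**5/5 - 3*v**4/4 - v.
Then F(2) - F(0) = (-134/5) - (0) = -134/5.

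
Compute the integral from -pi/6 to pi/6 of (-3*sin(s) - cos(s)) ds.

-1

An antiderivative is F(s) = -sin(s) + 3*cos(s).
Then F(pi/6) - F(-pi/6) = (-1/2 + 3*sqrt(3)/2) - (1/2 + 3*sqrt(3)/2) = -1.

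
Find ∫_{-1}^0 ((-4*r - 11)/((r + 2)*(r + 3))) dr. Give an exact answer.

-log(12)

Factor the denominator: r**2 + 5*r + 6 = (r + 3)(r + 2).
Partial fractions: (-4*r - 11)/((r + 2)*(r + 3)) = -1/(r + 3) - 3/(r + 2).
An antiderivative is F(r) = -3*log(r + 2) - log(r + 3).
Then F(0) - F(-1) = (-log(24)) - (-log(2)) = -log(12).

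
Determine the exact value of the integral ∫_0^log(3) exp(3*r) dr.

Let u = exp(r), so du = exp(r) dr. When r = 0, u = 1; when r = log(3), u = 3.
The integral becomes ∫ u**2 du from 1 to 3, with antiderivative u**3/3.
Back in r: F(r) = exp(3*r)/3.
Then F(log(3)) - F(0) = (9) - (1/3) = 26/3.

26/3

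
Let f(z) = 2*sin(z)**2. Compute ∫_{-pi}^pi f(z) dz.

Use the identity sin^2(z) = (1 - cos(2*z))/2.
An antiderivative is F(z) = z - sin(2*z)/2.
Then F(pi) - F(-pi) = (pi) - (-pi) = 2*pi.

2*pi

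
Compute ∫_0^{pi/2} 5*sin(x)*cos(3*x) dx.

-5/2

Use the identity sin(x)cos(3*x) = [sin(4*x) + sin(-2*x)]/2.
An antiderivative is F(x) = 5*cos(2*x)/4 - 5*cos(4*x)/8.
Then F(pi/2) - F(0) = (-15/8) - (5/8) = -5/2.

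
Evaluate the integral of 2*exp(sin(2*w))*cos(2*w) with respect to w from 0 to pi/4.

Let u = sin(2*w), so du = 2*cos(2*w) dw. When w = 0, u = 0; when w = pi/4, u = 1.
The integral becomes ∫ exp(u) du from 0 to 1, with antiderivative exp(u).
Back in w: F(w) = exp(sin(2*w)).
Then F(pi/4) - F(0) = (E) - (1) = -1 + E.

-1 + E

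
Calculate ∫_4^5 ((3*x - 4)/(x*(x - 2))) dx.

Factor the denominator: x**2 - 2*x = x(x - 2).
Partial fractions: (3*x - 4)/(x*(x - 2)) = 2/x + 1/(x - 2).
An antiderivative is F(x) = 2*log(x) + log(x - 2).
Then F(5) - F(4) = (log(75)) - (log(32)) = log(75/32).

log(75/32)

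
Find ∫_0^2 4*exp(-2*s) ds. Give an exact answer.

2 - 2*exp(-4)

An antiderivative is F(s) = -2*exp(-2*s).
Then F(2) - F(0) = (-2*exp(-4)) - (-2) = 2 - 2*exp(-4).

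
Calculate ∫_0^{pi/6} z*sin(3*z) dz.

Integrate by parts once (u = z, dv = sin(3*z) dz).
An antiderivative is F(z) = -z*cos(3*z)/3 + sin(3*z)/9.
Then F(pi/6) - F(0) = (1/9) - (0) = 1/9.

1/9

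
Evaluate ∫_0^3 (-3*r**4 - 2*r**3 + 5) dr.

By the power rule, an antiderivative is F(r) = -3*r**5/5 - r**4/2 + 5*r.
Then F(3) - F(0) = (-1713/10) - (0) = -1713/10.

-1713/10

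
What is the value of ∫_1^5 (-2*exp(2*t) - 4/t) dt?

An antiderivative is F(t) = -exp(2*t) - 4*log(t).
Then F(5) - F(1) = (-exp(10) - 4*log(5)) - (-exp(2)) = -exp(10) - 4*log(5) + exp(2).

-exp(10) - 4*log(5) + exp(2)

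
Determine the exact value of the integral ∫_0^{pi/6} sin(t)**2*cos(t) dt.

Let u = sin(t), so du = cos(t) dt. When t = 0, u = 0; when t = pi/6, u = 1/2.
The integral becomes ∫ u**2 du from 0 to 1/2, with antiderivative u**3/3.
Back in t: F(t) = sin(t)**3/3.
Then F(pi/6) - F(0) = (1/24) - (0) = 1/24.

1/24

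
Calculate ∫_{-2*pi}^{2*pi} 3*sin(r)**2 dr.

6*pi

Use the identity sin^2(r) = (1 - cos(2*r))/2.
An antiderivative is F(r) = 3*r/2 - 3*sin(2*r)/4.
Then F(2*pi) - F(-2*pi) = (3*pi) - (-3*pi) = 6*pi.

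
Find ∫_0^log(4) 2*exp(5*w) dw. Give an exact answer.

Let u = exp(w), so du = exp(w) dw. When w = 0, u = 1; when w = log(4), u = 4.
The integral becomes 2·∫ u**4 du from 1 to 4, with antiderivative 2*u**5/5.
Back in w: F(w) = 2*exp(5*w)/5.
Then F(log(4)) - F(0) = (2048/5) - (2/5) = 2046/5.

2046/5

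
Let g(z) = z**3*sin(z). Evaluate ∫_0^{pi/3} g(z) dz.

-3*sqrt(3) - pi**3/54 + sqrt(3)*pi**2/6 + pi

Integrate by parts 3 times (u = z^3, dv = sin(z) dz).
An antiderivative is F(z) = -z**3*cos(z) + 3*z**2*sin(z) + 6*z*cos(z) - 6*sin(z).
Then F(pi/3) - F(0) = (-3*sqrt(3) - pi**3/54 + sqrt(3)*pi**2/6 + pi) - (0) = -3*sqrt(3) - pi**3/54 + sqrt(3)*pi**2/6 + pi.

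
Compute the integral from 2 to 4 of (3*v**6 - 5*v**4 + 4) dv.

By the power rule, an antiderivative is F(v) = 3*v**7/7 - v**5 + 4*v.
Then F(4) - F(2) = (42096/7) - (216/7) = 41880/7.

41880/7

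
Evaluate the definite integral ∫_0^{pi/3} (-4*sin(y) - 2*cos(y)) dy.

An antiderivative is F(y) = -2*sin(y) + 4*cos(y).
Then F(pi/3) - F(0) = (2 - sqrt(3)) - (4) = -2 - sqrt(3).

-2 - sqrt(3)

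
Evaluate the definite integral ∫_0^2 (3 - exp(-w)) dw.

An antiderivative is F(w) = 3*w + exp(-w).
Then F(2) - F(0) = (exp(-2) + 6) - (1) = exp(-2) + 5.

exp(-2) + 5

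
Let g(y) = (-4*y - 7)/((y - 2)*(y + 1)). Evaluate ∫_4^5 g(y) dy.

Factor the denominator: y**2 - y - 2 = (y + 1)(y - 2).
Partial fractions: (-4*y - 7)/((y - 2)*(y + 1)) = 1/(y + 1) - 5/(y - 2).
An antiderivative is F(y) = -5*log(y - 2) + log(y + 1).
Then F(5) - F(4) = (log(2/81)) - (log(5/32)) = -4*log(3) - log(5) + 6*log(2).

-4*log(3) - log(5) + 6*log(2)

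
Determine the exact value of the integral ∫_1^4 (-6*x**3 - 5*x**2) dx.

-975/2

By the power rule, an antiderivative is F(x) = -3*x**4/2 - 5*x**3/3.
Then F(4) - F(1) = (-1472/3) - (-19/6) = -975/2.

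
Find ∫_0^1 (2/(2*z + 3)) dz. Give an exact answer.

Let u = 2*z + 3, so du = 2 dz. When z = 0, u = 3; when z = 1, u = 5.
The integral becomes ∫ 1/u du from 3 to 5, with antiderivative log(u).
Back in z: F(z) = log(2*z + 3).
Then F(1) - F(0) = (log(5)) - (log(3)) = log(5/3).

log(5/3)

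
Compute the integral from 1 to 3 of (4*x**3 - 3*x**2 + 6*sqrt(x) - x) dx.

By the power rule, an antiderivative is F(x) = x**4 + 4*x**(3/2) - x**3 - x**2/2.
Then F(3) - F(1) = (12*sqrt(3) + 99/2) - (7/2) = 12*sqrt(3) + 46.

12*sqrt(3) + 46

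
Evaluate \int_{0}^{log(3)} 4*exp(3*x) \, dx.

Let u = exp(x), so du = exp(x) dx. When x = 0, u = 1; when x = log(3), u = 3.
The integral becomes 4·∫ u**2 du from 1 to 3, with antiderivative 4*u**3/3.
Back in x: F(x) = 4*exp(3*x)/3.
Then F(log(3)) - F(0) = (36) - (4/3) = 104/3.

104/3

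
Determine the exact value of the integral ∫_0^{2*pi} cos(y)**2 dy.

Use the identity cos^2(y) = (1 + cos(2*y))/2.
An antiderivative is F(y) = y/2 + sin(2*y)/4.
Then F(2*pi) - F(0) = (pi) - (0) = pi.

pi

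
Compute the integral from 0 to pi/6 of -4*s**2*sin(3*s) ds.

Integrate by parts twice (u = s^2, dv = -4*sin(3*s) ds).
An antiderivative is F(s) = 4*s**2*cos(3*s)/3 - 8*s*sin(3*s)/9 - 8*cos(3*s)/27.
Then F(pi/6) - F(0) = (-4*pi/27) - (-8/27) = 8/27 - 4*pi/27.

8/27 - 4*pi/27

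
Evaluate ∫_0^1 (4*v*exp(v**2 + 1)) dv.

Let u = v**2 + 1, so du = 2*v dv. When v = 0, u = 1; when v = 1, u = 2.
The integral becomes 2·∫ exp(u) du from 1 to 2, with antiderivative 2*exp(u).
Back in v: F(v) = 2*exp(v**2 + 1).
Then F(1) - F(0) = (2*exp(2)) - (2*exp(1)) = 2*exp(1)*(-1 + exp(1)).

2*E*(-1 + E)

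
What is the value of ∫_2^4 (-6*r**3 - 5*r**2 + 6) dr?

By the power rule, an antiderivative is F(r) = -3*r**4/2 - 5*r**3/3 + 6*r.
Then F(4) - F(2) = (-1400/3) - (-76/3) = -1324/3.

-1324/3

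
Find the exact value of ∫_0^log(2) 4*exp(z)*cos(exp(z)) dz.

Let u = exp(z), so du = exp(z) dz. When z = 0, u = 1; when z = log(2), u = 2.
The integral becomes 4·∫ cos(u) du from 1 to 2, with antiderivative 4*sin(u).
Back in z: F(z) = 4*sin(exp(z)).
Then F(log(2)) - F(0) = (4*sin(2)) - (4*sin(1)) = -4*sin(1) + 4*sin(2).

-4*sin(1) + 4*sin(2)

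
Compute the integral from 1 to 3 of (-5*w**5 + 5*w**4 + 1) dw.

-1088/3

By the power rule, an antiderivative is F(w) = -5*w**6/6 + w**5 + w.
Then F(3) - F(1) = (-723/2) - (7/6) = -1088/3.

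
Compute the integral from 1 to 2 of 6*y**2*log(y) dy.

Integrate by parts once (u = ln y, dv = 6*y**2 dy).
An antiderivative is F(y) = 2*y**3*(3*log(y) - 1)/3.
Then F(2) - F(1) = (-16/3 + 16*log(2)) - (-2/3) = -14/3 + 16*log(2).

-14/3 + 16*log(2)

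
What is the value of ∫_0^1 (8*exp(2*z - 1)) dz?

8*sinh(1)

Let u = 2*z - 1, so du = 2 dz. When z = 0, u = -1; when z = 1, u = 1.
The integral becomes 4·∫ exp(u) du from -1 to 1, with antiderivative 4*exp(u).
Back in z: F(z) = 4*exp(2*z - 1).
Then F(1) - F(0) = (4*exp(1)) - (4*exp(-1)) = 8*sinh(1).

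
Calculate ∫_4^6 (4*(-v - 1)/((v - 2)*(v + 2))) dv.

Factor the denominator: v**2 - 4 = (v + 2)(v - 2).
Partial fractions: 4*(-v - 1)/((v - 2)*(v + 2)) = -1/(v + 2) - 3/(v - 2).
An antiderivative is F(v) = -3*log(v - 2) - log(v + 2).
Then F(6) - F(4) = (-9*log(2)) - (-log(48)) = log(3/32).

log(3/32)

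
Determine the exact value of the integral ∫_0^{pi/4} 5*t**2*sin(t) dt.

-10 - 5*sqrt(2)*pi**2/32 + 5*sqrt(2)*pi/4 + 5*sqrt(2)

Integrate by parts twice (u = t^2, dv = 5*sin(t) dt).
An antiderivative is F(t) = -5*t**2*cos(t) + 10*t*sin(t) + 10*cos(t).
Then F(pi/4) - F(0) = (5*sqrt(2)*(-pi**2 + 8*pi + 32)/32) - (10) = -10 - 5*sqrt(2)*pi**2/32 + 5*sqrt(2)*pi/4 + 5*sqrt(2).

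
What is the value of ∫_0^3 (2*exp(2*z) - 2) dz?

-7 + exp(6)

An antiderivative is F(z) = exp(2*z) - 2*z.
Then F(3) - F(0) = (-6 + exp(6)) - (1) = -7 + exp(6).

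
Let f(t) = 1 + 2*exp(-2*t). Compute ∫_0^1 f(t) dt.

2 - exp(-2)

An antiderivative is F(t) = t - exp(-2*t).
Then F(1) - F(0) = (1 - exp(-2)) - (-1) = 2 - exp(-2).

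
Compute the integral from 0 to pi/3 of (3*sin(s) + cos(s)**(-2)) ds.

3/2 + sqrt(3)

An antiderivative is F(s) = -3*cos(s) + tan(s).
Then F(pi/3) - F(0) = (-3/2 + sqrt(3)) - (-3) = 3/2 + sqrt(3).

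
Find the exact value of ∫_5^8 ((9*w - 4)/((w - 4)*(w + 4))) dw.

Factor the denominator: w**2 - 16 = (w + 4)(w - 4).
Partial fractions: (9*w - 4)/((w - 4)*(w + 4)) = 5/(w + 4) + 4/(w - 4).
An antiderivative is F(w) = 4*log(w - 4) + 5*log(w + 4).
Then F(8) - F(5) = (5*log(3) + 18*log(2)) - (10*log(3)) = -5*log(3) + 18*log(2).

-5*log(3) + 18*log(2)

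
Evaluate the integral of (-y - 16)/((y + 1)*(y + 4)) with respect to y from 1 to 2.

Factor the denominator: y**2 + 5*y + 4 = (y + 4)(y + 1).
Partial fractions: (-y - 16)/((y + 1)*(y + 4)) = 4/(y + 4) - 5/(y + 1).
An antiderivative is F(y) = -5*log(y + 1) + 4*log(y + 4).
Then F(2) - F(1) = (log(16/3)) - (-5*log(2) + 4*log(5)) = -4*log(5) - log(3) + 9*log(2).

-4*log(5) - log(3) + 9*log(2)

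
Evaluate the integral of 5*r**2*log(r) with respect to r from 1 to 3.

Integrate by parts once (u = ln r, dv = 5*r**2 dr).
An antiderivative is F(r) = 5*r**3*(3*log(r) - 1)/9.
Then F(3) - F(1) = (-15 + 45*log(3)) - (-5/9) = -130/9 + 45*log(3).

-130/9 + 45*log(3)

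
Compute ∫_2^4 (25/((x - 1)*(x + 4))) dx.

-10*log(2) + 10*log(3)

Factor the denominator: x**2 + 3*x - 4 = (x + 4)(x - 1).
Partial fractions: 25/((x - 1)*(x + 4)) = -5/(x + 4) + 5/(x - 1).
An antiderivative is F(x) = 5*log(x - 1) - 5*log(x + 4).
Then F(4) - F(2) = (-15*log(2) + 5*log(3)) - (-5*log(3) - 5*log(2)) = -10*log(2) + 10*log(3).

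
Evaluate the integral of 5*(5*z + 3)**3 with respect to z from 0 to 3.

104895/4

Let u = 5*z + 3, so du = 5 dz. When z = 0, u = 3; when z = 3, u = 18.
The integral becomes ∫ u**3 du from 3 to 18, with antiderivative u**4/4.
Back in z: F(z) = (5*z + 3)**4/4.
Then F(3) - F(0) = (26244) - (81/4) = 104895/4.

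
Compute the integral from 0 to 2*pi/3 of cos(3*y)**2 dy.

pi/3

Use the identity cos^2(3*y) = (1 + cos(6*y))/2.
An antiderivative is F(y) = y/2 + sin(6*y)/12.
Then F(2*pi/3) - F(0) = (pi/3) - (0) = pi/3.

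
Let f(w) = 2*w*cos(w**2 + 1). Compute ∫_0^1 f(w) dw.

Let u = w**2 + 1, so du = 2*w dw. When w = 0, u = 1; when w = 1, u = 2.
The integral becomes ∫ cos(u) du from 1 to 2, with antiderivative sin(u).
Back in w: F(w) = sin(w**2 + 1).
Then F(1) - F(0) = (sin(2)) - (sin(1)) = -sin(1) + sin(2).

-sin(1) + sin(2)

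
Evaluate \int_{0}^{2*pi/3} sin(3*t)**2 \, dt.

Use the identity sin^2(3*t) = (1 - cos(6*t))/2.
An antiderivative is F(t) = t/2 - sin(6*t)/12.
Then F(2*pi/3) - F(0) = (pi/3) - (0) = pi/3.

pi/3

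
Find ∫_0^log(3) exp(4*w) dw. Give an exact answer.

20

Let u = exp(w), so du = exp(w) dw. When w = 0, u = 1; when w = log(3), u = 3.
The integral becomes ∫ u**3 du from 1 to 3, with antiderivative u**4/4.
Back in w: F(w) = exp(4*w)/4.
Then F(log(3)) - F(0) = (81/4) - (1/4) = 20.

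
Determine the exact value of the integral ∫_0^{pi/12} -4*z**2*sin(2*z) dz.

-sqrt(3)/2 - pi/12 + sqrt(3)*pi**2/144 + 1

Integrate by parts twice (u = z^2, dv = -4*sin(2*z) dz).
An antiderivative is F(z) = 2*z**2*cos(2*z) - 2*z*sin(2*z) - cos(2*z).
Then F(pi/12) - F(0) = (-sqrt(3)/2 - pi/12 + sqrt(3)*pi**2/144) - (-1) = -sqrt(3)/2 - pi/12 + sqrt(3)*pi**2/144 + 1.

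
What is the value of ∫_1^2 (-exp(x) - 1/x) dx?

-exp(2) - log(2) + exp(1)

An antiderivative is F(x) = -exp(x) - log(x).
Then F(2) - F(1) = (-exp(2) - log(2)) - (-exp(1)) = -exp(2) - log(2) + exp(1).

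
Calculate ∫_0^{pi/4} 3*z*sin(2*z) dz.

3/4

Integrate by parts once (u = z, dv = 3*sin(2*z) dz).
An antiderivative is F(z) = -3*z*cos(2*z)/2 + 3*sin(2*z)/4.
Then F(pi/4) - F(0) = (3/4) - (0) = 3/4.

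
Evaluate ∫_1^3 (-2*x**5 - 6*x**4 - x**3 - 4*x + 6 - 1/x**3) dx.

By the power rule, an antiderivative is F(x) = -x**6/3 - 6*x**5/5 - x**4/4 - 2*x**2 + 6*x + 1/(2*x**2).
Then F(3) - F(1) = (-99863/180) - (163/60) = -25088/45.

-25088/45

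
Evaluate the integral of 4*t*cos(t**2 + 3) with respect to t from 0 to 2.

Let u = t**2 + 3, so du = 2*t dt. When t = 0, u = 3; when t = 2, u = 7.
The integral becomes 2·∫ cos(u) du from 3 to 7, with antiderivative 2*sin(u).
Back in t: F(t) = 2*sin(t**2 + 3).
Then F(2) - F(0) = (2*sin(7)) - (2*sin(3)) = -2*sin(3) + 2*sin(7).

-2*sin(3) + 2*sin(7)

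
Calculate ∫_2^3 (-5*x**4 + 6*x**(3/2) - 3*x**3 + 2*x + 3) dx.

By the power rule, an antiderivative is F(x) = 12*x**(5/2)/5 - x**5 - 3*x**4/4 + x**2 + 3*x.
Then F(3) - F(2) = (-1143/4 + 108*sqrt(3)/5) - (-34 + 48*sqrt(2)/5) = -1007/4 - 48*sqrt(2)/5 + 108*sqrt(3)/5.

-1007/4 - 48*sqrt(2)/5 + 108*sqrt(3)/5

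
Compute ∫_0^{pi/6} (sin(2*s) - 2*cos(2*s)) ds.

An antiderivative is F(s) = -sin(2*s) - cos(2*s)/2.
Then F(pi/6) - F(0) = (-sqrt(3)/2 - 1/4) - (-1/2) = 1/4 - sqrt(3)/2.

1/4 - sqrt(3)/2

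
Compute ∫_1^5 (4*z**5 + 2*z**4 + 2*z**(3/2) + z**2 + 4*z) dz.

20*sqrt(5) + 176312/15

By the power rule, an antiderivative is F(z) = 2*z**6/3 + 4*z**(5/2)/5 + 2*z**5/5 + z**3/3 + 2*z**2.
Then F(5) - F(1) = (20*sqrt(5) + 35275/3) - (21/5) = 20*sqrt(5) + 176312/15.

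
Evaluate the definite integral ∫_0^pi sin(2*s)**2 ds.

pi/2

Use the identity sin^2(2*s) = (1 - cos(4*s))/2.
An antiderivative is F(s) = s/2 - sin(4*s)/8.
Then F(pi) - F(0) = (pi/2) - (0) = pi/2.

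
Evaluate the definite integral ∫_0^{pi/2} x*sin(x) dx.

Integrate by parts once (u = x, dv = sin(x) dx).
An antiderivative is F(x) = -x*cos(x) + sin(x).
Then F(pi/2) - F(0) = (1) - (0) = 1.

1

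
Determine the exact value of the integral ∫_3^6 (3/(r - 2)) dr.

log(64)

An antiderivative is F(r) = 3*log(r - 2).
Then F(6) - F(3) = (log(64)) - (0) = log(64).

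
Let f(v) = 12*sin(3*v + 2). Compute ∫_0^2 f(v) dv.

4*cos(2) - 4*cos(8)

Let u = 3*v + 2, so du = 3 dv. When v = 0, u = 2; when v = 2, u = 8.
The integral becomes 4·∫ sin(u) du from 2 to 8, with antiderivative -4*cos(u).
Back in v: F(v) = -4*cos(3*v + 2).
Then F(2) - F(0) = (-4*cos(8)) - (-4*cos(2)) = 4*cos(2) - 4*cos(8).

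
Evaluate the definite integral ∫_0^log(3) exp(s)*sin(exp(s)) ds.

Let u = exp(s), so du = exp(s) ds. When s = 0, u = 1; when s = log(3), u = 3.
The integral becomes ∫ sin(u) du from 1 to 3, with antiderivative -cos(u).
Back in s: F(s) = -cos(exp(s)).
Then F(log(3)) - F(0) = (-cos(3)) - (-cos(1)) = cos(1) - cos(3).

cos(1) - cos(3)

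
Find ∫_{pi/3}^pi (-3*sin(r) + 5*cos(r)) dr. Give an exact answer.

An antiderivative is F(r) = 5*sin(r) + 3*cos(r).
Then F(pi) - F(pi/3) = (-3) - (3/2 + 5*sqrt(3)/2) = -9/2 - 5*sqrt(3)/2.

-9/2 - 5*sqrt(3)/2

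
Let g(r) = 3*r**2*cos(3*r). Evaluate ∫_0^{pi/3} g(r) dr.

-2*pi/9

Integrate by parts twice (u = r^2, dv = 3*cos(3*r) dr).
An antiderivative is F(r) = r**2*sin(3*r) + 2*r*cos(3*r)/3 - 2*sin(3*r)/9.
Then F(pi/3) - F(0) = (-2*pi/9) - (0) = -2*pi/9.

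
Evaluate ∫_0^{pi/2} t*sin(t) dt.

Integrate by parts once (u = t, dv = sin(t) dt).
An antiderivative is F(t) = -t*cos(t) + sin(t).
Then F(pi/2) - F(0) = (1) - (0) = 1.

1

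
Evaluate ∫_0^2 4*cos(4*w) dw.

Let u = 4*w, so du = 4 dw. When w = 0, u = 0; when w = 2, u = 8.
The integral becomes ∫ cos(u) du from 0 to 8, with antiderivative sin(u).
Back in w: F(w) = sin(4*w).
Then F(2) - F(0) = (sin(8)) - (0) = sin(8).

sin(8)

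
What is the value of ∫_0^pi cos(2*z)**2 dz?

pi/2

Use the identity cos^2(2*z) = (1 + cos(4*z))/2.
An antiderivative is F(z) = z/2 + sin(4*z)/8.
Then F(pi) - F(0) = (pi/2) - (0) = pi/2.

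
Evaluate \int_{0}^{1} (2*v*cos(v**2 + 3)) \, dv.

Let u = v**2 + 3, so du = 2*v dv. When v = 0, u = 3; when v = 1, u = 4.
The integral becomes ∫ cos(u) du from 3 to 4, with antiderivative sin(u).
Back in v: F(v) = sin(v**2 + 3).
Then F(1) - F(0) = (sin(4)) - (sin(3)) = sin(4) - sin(3).

sin(4) - sin(3)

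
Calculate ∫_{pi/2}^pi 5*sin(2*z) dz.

An antiderivative is F(z) = -5*cos(2*z)/2.
Then F(pi) - F(pi/2) = (-5/2) - (5/2) = -5.

-5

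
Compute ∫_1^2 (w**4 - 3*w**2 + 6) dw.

By the power rule, an antiderivative is F(w) = w**5/5 - w**3 + 6*w.
Then F(2) - F(1) = (52/5) - (26/5) = 26/5.

26/5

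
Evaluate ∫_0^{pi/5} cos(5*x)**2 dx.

pi/10

Use the identity cos^2(5*x) = (1 + cos(10*x))/2.
An antiderivative is F(x) = x/2 + sin(10*x)/20.
Then F(pi/5) - F(0) = (pi/10) - (0) = pi/10.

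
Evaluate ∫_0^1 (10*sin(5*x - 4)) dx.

Let u = 5*x - 4, so du = 5 dx. When x = 0, u = -4; when x = 1, u = 1.
The integral becomes 2·∫ sin(u) du from -4 to 1, with antiderivative -2*cos(u).
Back in x: F(x) = -2*cos(5*x - 4).
Then F(1) - F(0) = (-2*cos(1)) - (-2*cos(4)) = 2*cos(4) - 2*cos(1).

2*cos(4) - 2*cos(1)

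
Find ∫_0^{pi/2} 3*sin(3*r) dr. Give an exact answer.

1

An antiderivative is F(r) = -cos(3*r).
Then F(pi/2) - F(0) = (0) - (-1) = 1.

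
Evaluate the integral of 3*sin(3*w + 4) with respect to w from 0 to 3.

-cos(13) + cos(4)

Let u = 3*w + 4, so du = 3 dw. When w = 0, u = 4; when w = 3, u = 13.
The integral becomes ∫ sin(u) du from 4 to 13, with antiderivative -cos(u).
Back in w: F(w) = -cos(3*w + 4).
Then F(3) - F(0) = (-cos(13)) - (-cos(4)) = -cos(13) + cos(4).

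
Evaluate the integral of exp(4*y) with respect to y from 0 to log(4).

Let u = exp(y), so du = exp(y) dy. When y = 0, u = 1; when y = log(4), u = 4.
The integral becomes ∫ u**3 du from 1 to 4, with antiderivative u**4/4.
Back in y: F(y) = exp(4*y)/4.
Then F(log(4)) - F(0) = (64) - (1/4) = 255/4.

255/4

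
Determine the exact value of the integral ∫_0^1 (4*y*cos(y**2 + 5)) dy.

2*sin(6) - 2*sin(5)

Let u = y**2 + 5, so du = 2*y dy. When y = 0, u = 5; when y = 1, u = 6.
The integral becomes 2·∫ cos(u) du from 5 to 6, with antiderivative 2*sin(u).
Back in y: F(y) = 2*sin(y**2 + 5).
Then F(1) - F(0) = (2*sin(6)) - (2*sin(5)) = 2*sin(6) - 2*sin(5).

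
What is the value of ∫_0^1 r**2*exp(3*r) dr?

Integrate by parts twice (u = r^2, dv = exp(3*r) dr).
An antiderivative is F(r) = (9*r**2 - 6*r + 2)*exp(3*r)/27.
Then F(1) - F(0) = (5*exp(3)/27) - (2/27) = -2/27 + 5*exp(3)/27.

-2/27 + 5*exp(3)/27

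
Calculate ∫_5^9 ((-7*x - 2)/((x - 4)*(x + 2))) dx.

-5*log(5) - 2*log(11) + 2*log(7)

Factor the denominator: x**2 - 2*x - 8 = (x + 2)(x - 4).
Partial fractions: (-7*x - 2)/((x - 4)*(x + 2)) = -2/(x + 2) - 5/(x - 4).
An antiderivative is F(x) = -5*log(x - 4) - 2*log(x + 2).
Then F(9) - F(5) = (-5*log(5) - 2*log(11)) - (-log(49)) = -5*log(5) - 2*log(11) + 2*log(7).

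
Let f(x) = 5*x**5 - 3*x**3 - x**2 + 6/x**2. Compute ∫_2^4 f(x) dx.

18977/6

By the power rule, an antiderivative is F(x) = 5*x**6/6 - 3*x**4/4 - x**3/3 - 6/x.
Then F(4) - F(2) = (6397/2) - (107/3) = 18977/6.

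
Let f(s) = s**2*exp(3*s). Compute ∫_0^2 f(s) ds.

Integrate by parts twice (u = s^2, dv = exp(3*s) ds).
An antiderivative is F(s) = (9*s**2 - 6*s + 2)*exp(3*s)/27.
Then F(2) - F(0) = (26*exp(6)/27) - (2/27) = -2/27 + 26*exp(6)/27.

-2/27 + 26*exp(6)/27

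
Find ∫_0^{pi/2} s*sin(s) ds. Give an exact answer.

1

Integrate by parts once (u = s, dv = sin(s) ds).
An antiderivative is F(s) = -s*cos(s) + sin(s).
Then F(pi/2) - F(0) = (1) - (0) = 1.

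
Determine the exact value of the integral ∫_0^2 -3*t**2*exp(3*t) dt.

Integrate by parts twice (u = t^2, dv = -3*exp(3*t) dt).
An antiderivative is F(t) = (-9*t**2 + 6*t - 2)*exp(3*t)/9.
Then F(2) - F(0) = (-26*exp(6)/9) - (-2/9) = 2/9 - 26*exp(6)/9.

2/9 - 26*exp(6)/9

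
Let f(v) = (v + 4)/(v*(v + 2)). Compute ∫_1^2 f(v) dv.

Factor the denominator: v**2 + 2*v = (v + 2)v.
Partial fractions: (v + 4)/(v*(v + 2)) = -1/(v + 2) + 2/v.
An antiderivative is F(v) = 2*log(v) - log(v + 2).
Then F(2) - F(1) = (0) - (-log(3)) = log(3).

log(3)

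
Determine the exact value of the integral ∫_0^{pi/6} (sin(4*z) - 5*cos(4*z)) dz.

3/8 - 5*sqrt(3)/8

An antiderivative is F(z) = -5*sin(4*z)/4 - cos(4*z)/4.
Then F(pi/6) - F(0) = (1/8 - 5*sqrt(3)/8) - (-1/4) = 3/8 - 5*sqrt(3)/8.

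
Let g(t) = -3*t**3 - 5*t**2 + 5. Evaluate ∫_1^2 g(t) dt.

By the power rule, an antiderivative is F(t) = -3*t**4/4 - 5*t**3/3 + 5*t.
Then F(2) - F(1) = (-46/3) - (31/12) = -215/12.

-215/12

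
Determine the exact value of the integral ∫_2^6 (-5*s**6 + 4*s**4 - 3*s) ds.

By the power rule, an antiderivative is F(s) = -5*s**7/7 + 4*s**5/5 - 3*s**2/2.
Then F(6) - F(2) = (-6782562/35) - (-2514/35) = -6780048/35.

-6780048/35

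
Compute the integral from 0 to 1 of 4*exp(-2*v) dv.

2 - 2*exp(-2)

An antiderivative is F(v) = -2*exp(-2*v).
Then F(1) - F(0) = (-2*exp(-2)) - (-2) = 2 - 2*exp(-2).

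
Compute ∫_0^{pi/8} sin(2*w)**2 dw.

-1/8 + pi/16

Use the identity sin^2(2*w) = (1 - cos(4*w))/2.
An antiderivative is F(w) = w/2 - sin(4*w)/8.
Then F(pi/8) - F(0) = (-1/8 + pi/16) - (0) = -1/8 + pi/16.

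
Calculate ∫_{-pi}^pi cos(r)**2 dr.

Use the identity cos^2(r) = (1 + cos(2*r))/2.
An antiderivative is F(r) = r/2 + sin(2*r)/4.
Then F(pi) - F(-pi) = (pi/2) - (-pi/2) = pi.

pi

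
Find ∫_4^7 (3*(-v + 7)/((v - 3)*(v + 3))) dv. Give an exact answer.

Factor the denominator: v**2 - 9 = (v + 3)(v - 3).
Partial fractions: 3*(-v + 7)/((v - 3)*(v + 3)) = -5/(v + 3) + 2/(v - 3).
An antiderivative is F(v) = 2*log(v - 3) - 5*log(v + 3).
Then F(7) - F(4) = (-5*log(5) - log(2)) - (-5*log(7)) = -5*log(5) - log(2) + 5*log(7).

-5*log(5) - log(2) + 5*log(7)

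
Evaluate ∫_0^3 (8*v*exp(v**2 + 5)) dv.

-4*(1 - exp(9))*exp(5)

Let u = v**2 + 5, so du = 2*v dv. When v = 0, u = 5; when v = 3, u = 14.
The integral becomes 4·∫ exp(u) du from 5 to 14, with antiderivative 4*exp(u).
Back in v: F(v) = 4*exp(v**2 + 5).
Then F(3) - F(0) = (4*exp(14)) - (4*exp(5)) = -4*(1 - exp(9))*exp(5).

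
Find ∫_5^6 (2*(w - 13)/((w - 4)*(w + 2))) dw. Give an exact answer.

-5*log(7) + 12*log(2)

Factor the denominator: w**2 - 2*w - 8 = (w + 2)(w - 4).
Partial fractions: 2*(w - 13)/((w - 4)*(w + 2)) = 5/(w + 2) - 3/(w - 4).
An antiderivative is F(w) = -3*log(w - 4) + 5*log(w + 2).
Then F(6) - F(5) = (12*log(2)) - (5*log(7)) = -5*log(7) + 12*log(2).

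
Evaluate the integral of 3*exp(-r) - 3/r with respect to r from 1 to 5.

An antiderivative is F(r) = -3*log(r) - 3*exp(-r).
Then F(5) - F(1) = (-3*log(5) - 3*exp(-5)) - (-3*exp(-1)) = -3*log(5) - 3*exp(-5) + 3*exp(-1).

-3*log(5) - 3*exp(-5) + 3*exp(-1)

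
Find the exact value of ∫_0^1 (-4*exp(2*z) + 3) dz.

An antiderivative is F(z) = -2*exp(2*z) + 3*z.
Then F(1) - F(0) = (3 - 2*exp(2)) - (-2) = 5 - 2*exp(2).

5 - 2*exp(2)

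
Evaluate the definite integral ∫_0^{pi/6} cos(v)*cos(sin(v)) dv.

sin(1/2)

Let u = sin(v), so du = cos(v) dv. When v = 0, u = 0; when v = pi/6, u = 1/2.
The integral becomes ∫ cos(u) du from 0 to 1/2, with antiderivative sin(u).
Back in v: F(v) = sin(sin(v)).
Then F(pi/6) - F(0) = (sin(1/2)) - (0) = sin(1/2).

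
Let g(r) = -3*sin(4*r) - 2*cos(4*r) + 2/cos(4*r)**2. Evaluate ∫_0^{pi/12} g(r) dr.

-3/8 + sqrt(3)/4

An antiderivative is F(r) = -sin(4*r)/2 + 3*cos(4*r)/4 + tan(4*r)/2.
Then F(pi/12) - F(0) = (3/8 + sqrt(3)/4) - (3/4) = -3/8 + sqrt(3)/4.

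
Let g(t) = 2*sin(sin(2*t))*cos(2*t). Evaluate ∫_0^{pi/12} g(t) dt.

Let u = sin(2*t), so du = 2*cos(2*t) dt. When t = 0, u = 0; when t = pi/12, u = 1/2.
The integral becomes ∫ sin(u) du from 0 to 1/2, with antiderivative -cos(u).
Back in t: F(t) = -cos(sin(2*t)).
Then F(pi/12) - F(0) = (-cos(1/2)) - (-1) = 1 - cos(1/2).

1 - cos(1/2)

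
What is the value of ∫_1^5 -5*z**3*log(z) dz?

195 - 3125*log(5)/4

Integrate by parts once (u = ln z, dv = -5*z**3 dz).
An antiderivative is F(z) = -5*z**4*(4*log(z) - 1)/16.
Then F(5) - F(1) = (3125/16 - 3125*log(5)/4) - (5/16) = 195 - 3125*log(5)/4.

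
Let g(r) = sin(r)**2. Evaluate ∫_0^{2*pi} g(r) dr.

Use the identity sin^2(r) = (1 - cos(2*r))/2.
An antiderivative is F(r) = r/2 - sin(2*r)/4.
Then F(2*pi) - F(0) = (pi) - (0) = pi.

pi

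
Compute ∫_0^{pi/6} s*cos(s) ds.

-1 + pi/12 + sqrt(3)/2

Integrate by parts once (u = s, dv = cos(s) ds).
An antiderivative is F(s) = s*sin(s) + cos(s).
Then F(pi/6) - F(0) = (pi/12 + sqrt(3)/2) - (1) = -1 + pi/12 + sqrt(3)/2.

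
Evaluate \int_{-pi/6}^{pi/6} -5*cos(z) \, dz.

An antiderivative is F(z) = -5*sin(z).
Then F(pi/6) - F(-pi/6) = (-5/2) - (5/2) = -5.

-5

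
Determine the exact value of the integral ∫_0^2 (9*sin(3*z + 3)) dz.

3*cos(3) - 3*cos(9)

Let u = 3*z + 3, so du = 3 dz. When z = 0, u = 3; when z = 2, u = 9.
The integral becomes 3·∫ sin(u) du from 3 to 9, with antiderivative -3*cos(u).
Back in z: F(z) = -3*cos(3*z + 3).
Then F(2) - F(0) = (-3*cos(9)) - (-3*cos(3)) = 3*cos(3) - 3*cos(9).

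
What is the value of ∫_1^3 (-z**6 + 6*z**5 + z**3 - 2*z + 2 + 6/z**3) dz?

9122/21

By the power rule, an antiderivative is F(z) = -z**7/7 + z**6 + z**4/4 - z**2 + 2*z - 3/z**2.
Then F(3) - F(1) = (36413/84) - (-25/28) = 9122/21.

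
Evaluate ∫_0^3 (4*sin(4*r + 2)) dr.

Let u = 4*r + 2, so du = 4 dr. When r = 0, u = 2; when r = 3, u = 14.
The integral becomes ∫ sin(u) du from 2 to 14, with antiderivative -cos(u).
Back in r: F(r) = -cos(4*r + 2).
Then F(3) - F(0) = (-cos(14)) - (-cos(2)) = cos(2) - cos(14).

cos(2) - cos(14)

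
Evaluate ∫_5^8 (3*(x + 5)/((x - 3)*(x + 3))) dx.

Factor the denominator: x**2 - 9 = (x + 3)(x - 3).
Partial fractions: 3*(x + 5)/((x - 3)*(x + 3)) = -1/(x + 3) + 4/(x - 3).
An antiderivative is F(x) = 4*log(x - 3) - log(x + 3).
Then F(8) - F(5) = (-log(11) + 4*log(5)) - (log(2)) = -log(11) - log(2) + 4*log(5).

-log(11) - log(2) + 4*log(5)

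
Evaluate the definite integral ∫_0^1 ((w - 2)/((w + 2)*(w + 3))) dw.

-9*log(3) + 14*log(2)

Factor the denominator: w**2 + 5*w + 6 = (w + 3)(w + 2).
Partial fractions: (w - 2)/((w + 2)*(w + 3)) = 5/(w + 3) - 4/(w + 2).
An antiderivative is F(w) = -4*log(w + 2) + 5*log(w + 3).
Then F(1) - F(0) = (-4*log(3) + 10*log(2)) - (-4*log(2) + 5*log(3)) = -9*log(3) + 14*log(2).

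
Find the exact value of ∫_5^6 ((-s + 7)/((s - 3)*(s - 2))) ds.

-14*log(2) + 9*log(3)

Factor the denominator: s**2 - 5*s + 6 = (s - 2)(s - 3).
Partial fractions: (-s + 7)/((s - 3)*(s - 2)) = -5/(s - 2) + 4/(s - 3).
An antiderivative is F(s) = 4*log(s - 3) - 5*log(s - 2).
Then F(6) - F(5) = (-10*log(2) + 4*log(3)) - (-5*log(3) + 4*log(2)) = -14*log(2) + 9*log(3).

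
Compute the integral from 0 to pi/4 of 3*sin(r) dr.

3 - 3*sqrt(2)/2

An antiderivative is F(r) = -3*cos(r).
Then F(pi/4) - F(0) = (-3*sqrt(2)/2) - (-3) = 3 - 3*sqrt(2)/2.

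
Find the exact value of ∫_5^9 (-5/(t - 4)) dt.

-5*log(5)

An antiderivative is F(t) = -5*log(t - 4).
Then F(9) - F(5) = (-5*log(5)) - (0) = -5*log(5).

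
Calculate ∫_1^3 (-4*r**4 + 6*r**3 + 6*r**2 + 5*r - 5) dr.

By the power rule, an antiderivative is F(r) = -4*r**5/5 + 3*r**4/2 + 2*r**3 + 5*r**2/2 - 5*r.
Then F(3) - F(1) = (-57/5) - (1/5) = -58/5.

-58/5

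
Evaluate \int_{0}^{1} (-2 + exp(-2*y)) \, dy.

-3/2 - exp(-2)/2

An antiderivative is F(y) = -2*y - exp(-2*y)/2.
Then F(1) - F(0) = (-2 - exp(-2)/2) - (-1/2) = -3/2 - exp(-2)/2.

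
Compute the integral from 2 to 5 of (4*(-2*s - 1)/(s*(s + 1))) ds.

-4*log(5)

Factor the denominator: s**2 + s = (s + 1)s.
Partial fractions: 4*(-2*s - 1)/(s*(s + 1)) = -4/(s + 1) - 4/s.
An antiderivative is F(s) = -4*log(s) - 4*log(s + 1).
Then F(5) - F(2) = (-4*log(5) - 4*log(3) - 4*log(2)) - (-4*log(3) - 4*log(2)) = -4*log(5).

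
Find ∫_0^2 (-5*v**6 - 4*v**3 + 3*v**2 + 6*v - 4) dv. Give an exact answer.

-668/7

By the power rule, an antiderivative is F(v) = -5*v**7/7 - v**4 + v**3 + 3*v**2 - 4*v.
Then F(2) - F(0) = (-668/7) - (0) = -668/7.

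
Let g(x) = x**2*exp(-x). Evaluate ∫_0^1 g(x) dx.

Integrate by parts twice (u = x^2, dv = exp(-x) dx).
An antiderivative is F(x) = (-x**2 - 2*x - 2)*exp(-x).
Then F(1) - F(0) = (-5*exp(-1)) - (-2) = 2 - 5*exp(-1).

2 - 5*exp(-1)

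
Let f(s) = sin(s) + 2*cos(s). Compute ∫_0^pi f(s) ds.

2

An antiderivative is F(s) = 2*sin(s) - cos(s).
Then F(pi) - F(0) = (1) - (-1) = 2.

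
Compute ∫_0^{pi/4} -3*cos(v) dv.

An antiderivative is F(v) = -3*sin(v).
Then F(pi/4) - F(0) = (-3*sqrt(2)/2) - (0) = -3*sqrt(2)/2.

-3*sqrt(2)/2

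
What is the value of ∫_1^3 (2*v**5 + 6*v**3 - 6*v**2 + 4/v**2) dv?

By the power rule, an antiderivative is F(v) = v**6/3 + 3*v**4/2 - 2*v**3 - 4/v.
Then F(3) - F(1) = (1855/6) - (-25/6) = 940/3.

940/3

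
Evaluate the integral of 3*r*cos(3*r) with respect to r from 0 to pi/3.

Integrate by parts once (u = r, dv = 3*cos(3*r) dr).
An antiderivative is F(r) = r*sin(3*r) + cos(3*r)/3.
Then F(pi/3) - F(0) = (-1/3) - (1/3) = -2/3.

-2/3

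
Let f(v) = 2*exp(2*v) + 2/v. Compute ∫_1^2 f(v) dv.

-exp(2) + log(4) + exp(4)

An antiderivative is F(v) = exp(2*v) + 2*log(v).
Then F(2) - F(1) = (log(4) + exp(4)) - (exp(2)) = -exp(2) + log(4) + exp(4).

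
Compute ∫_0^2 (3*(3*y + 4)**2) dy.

312

Let u = 3*y + 4, so du = 3 dy. When y = 0, u = 4; when y = 2, u = 10.
The integral becomes ∫ u**2 du from 4 to 10, with antiderivative u**3/3.
Back in y: F(y) = (3*y + 4)**3/3.
Then F(2) - F(0) = (1000/3) - (64/3) = 312.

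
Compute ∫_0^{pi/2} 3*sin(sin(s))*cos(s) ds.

Let u = sin(s), so du = cos(s) ds. When s = 0, u = 0; when s = pi/2, u = 1.
The integral becomes 3·∫ sin(u) du from 0 to 1, with antiderivative -3*cos(u).
Back in s: F(s) = -3*cos(sin(s)).
Then F(pi/2) - F(0) = (-3*cos(1)) - (-3) = 3 - 3*cos(1).

3 - 3*cos(1)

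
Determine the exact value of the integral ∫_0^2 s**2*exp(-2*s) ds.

(-13 + exp(4))*exp(-4)/4

Integrate by parts twice (u = s^2, dv = exp(-2*s) ds).
An antiderivative is F(s) = (-2*s**2 - 2*s - 1)*exp(-2*s)/4.
Then F(2) - F(0) = (-13*exp(-4)/4) - (-1/4) = (-13 + exp(4))*exp(-4)/4.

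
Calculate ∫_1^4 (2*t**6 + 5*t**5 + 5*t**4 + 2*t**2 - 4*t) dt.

127797/14

By the power rule, an antiderivative is F(t) = 2*t**7/7 + 5*t**6/6 + t**5 + 2*t**3/3 - 2*t**2.
Then F(4) - F(1) = (63904/7) - (11/14) = 127797/14.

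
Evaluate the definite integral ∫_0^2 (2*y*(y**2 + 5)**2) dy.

Let u = y**2 + 5, so du = 2*y dy. When y = 0, u = 5; when y = 2, u = 9.
The integral becomes ∫ u**2 du from 5 to 9, with antiderivative u**3/3.
Back in y: F(y) = (y**2 + 5)**3/3.
Then F(2) - F(0) = (243) - (125/3) = 604/3.

604/3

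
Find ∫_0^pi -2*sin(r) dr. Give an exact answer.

-4

An antiderivative is F(r) = 2*cos(r).
Then F(pi) - F(0) = (-2) - (2) = -4.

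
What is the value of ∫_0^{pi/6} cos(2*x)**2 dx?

Use the identity cos^2(2*x) = (1 + cos(4*x))/2.
An antiderivative is F(x) = x/2 + sin(4*x)/8.
Then F(pi/6) - F(0) = (sqrt(3)/16 + pi/12) - (0) = sqrt(3)/16 + pi/12.

sqrt(3)/16 + pi/12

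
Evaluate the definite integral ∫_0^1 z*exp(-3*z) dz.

Integrate by parts once (u = z, dv = exp(-3*z) dz).
An antiderivative is F(z) = (-3*z - 1)*exp(-3*z)/9.
Then F(1) - F(0) = (-4*exp(-3)/9) - (-1/9) = (-4 + exp(3))*exp(-3)/9.

(-4 + exp(3))*exp(-3)/9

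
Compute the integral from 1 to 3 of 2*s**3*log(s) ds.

Integrate by parts once (u = ln s, dv = 2*s**3 ds).
An antiderivative is F(s) = s**4*(4*log(s) - 1)/8.
Then F(3) - F(1) = (-81/8 + 81*log(3)/2) - (-1/8) = -10 + 81*log(3)/2.

-10 + 81*log(3)/2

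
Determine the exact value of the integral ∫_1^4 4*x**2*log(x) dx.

-28 + 512*log(2)/3

Integrate by parts once (u = ln x, dv = 4*x**2 dx).
An antiderivative is F(x) = 4*x**3*(3*log(x) - 1)/9.
Then F(4) - F(1) = (-256/9 + 512*log(2)/3) - (-4/9) = -28 + 512*log(2)/3.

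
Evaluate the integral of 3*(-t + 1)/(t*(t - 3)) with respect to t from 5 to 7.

log(5/28)

Factor the denominator: t**2 - 3*t = t(t - 3).
Partial fractions: 3*(-t + 1)/(t*(t - 3)) = -1/t - 2/(t - 3).
An antiderivative is F(t) = -log(t) - 2*log(t - 3).
Then F(7) - F(5) = (-4*log(2) - log(7)) - (-log(20)) = log(5/28).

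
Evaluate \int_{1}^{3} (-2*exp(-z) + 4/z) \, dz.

-2*exp(-1) + 2*exp(-3) + 4*log(3)

An antiderivative is F(z) = 4*log(z) + 2*exp(-z).
Then F(3) - F(1) = (2*exp(-3) + 4*log(3)) - (2*exp(-1)) = -2*exp(-1) + 2*exp(-3) + 4*log(3).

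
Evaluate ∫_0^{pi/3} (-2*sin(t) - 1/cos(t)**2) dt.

-sqrt(3) - 1

An antiderivative is F(t) = 2*cos(t) - tan(t).
Then F(pi/3) - F(0) = (1 - sqrt(3)) - (2) = -sqrt(3) - 1.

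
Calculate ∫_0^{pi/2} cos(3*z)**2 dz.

Use the identity cos^2(3*z) = (1 + cos(6*z))/2.
An antiderivative is F(z) = z/2 + sin(6*z)/12.
Then F(pi/2) - F(0) = (pi/4) - (0) = pi/4.

pi/4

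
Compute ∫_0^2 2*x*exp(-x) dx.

Integrate by parts once (u = x, dv = 2*exp(-x) dx).
An antiderivative is F(x) = (-2*x - 2)*exp(-x).
Then F(2) - F(0) = (-6*exp(-2)) - (-2) = 2 - 6*exp(-2).

2 - 6*exp(-2)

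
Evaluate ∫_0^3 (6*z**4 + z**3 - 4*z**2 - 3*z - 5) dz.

By the power rule, an antiderivative is F(z) = 6*z**5/5 + z**4/4 - 4*z**3/3 - 3*z**2/2 - 5*z.
Then F(3) - F(0) = (4947/20) - (0) = 4947/20.

4947/20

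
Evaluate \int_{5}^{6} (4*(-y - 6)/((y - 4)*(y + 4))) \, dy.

-4*log(2) - 2*log(3) + log(5)

Factor the denominator: y**2 - 16 = (y + 4)(y - 4).
Partial fractions: 4*(-y - 6)/((y - 4)*(y + 4)) = 1/(y + 4) - 5/(y - 4).
An antiderivative is F(y) = -5*log(y - 4) + log(y + 4).
Then F(6) - F(5) = (log(5/16)) - (log(9)) = -4*log(2) - 2*log(3) + log(5).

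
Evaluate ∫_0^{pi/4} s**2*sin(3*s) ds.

Integrate by parts twice (u = s^2, dv = sin(3*s) ds).
An antiderivative is F(s) = -s**2*cos(3*s)/3 + 2*s*sin(3*s)/9 + 2*cos(3*s)/27.
Then F(pi/4) - F(0) = (sqrt(2)*(-32 + 24*pi + 9*pi**2)/864) - (2/27) = -2/27 - sqrt(2)/27 + sqrt(2)*pi/36 + sqrt(2)*pi**2/96.

-2/27 - sqrt(2)/27 + sqrt(2)*pi/36 + sqrt(2)*pi**2/96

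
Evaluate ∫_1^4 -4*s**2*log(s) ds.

28 - 512*log(2)/3

Integrate by parts once (u = ln s, dv = -4*s**2 ds).
An antiderivative is F(s) = -4*s**3*(3*log(s) - 1)/9.
Then F(4) - F(1) = (256/9 - 512*log(2)/3) - (4/9) = 28 - 512*log(2)/3.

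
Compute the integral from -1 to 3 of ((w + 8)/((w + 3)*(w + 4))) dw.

-4*log(7) + 9*log(3)

Factor the denominator: w**2 + 7*w + 12 = (w + 4)(w + 3).
Partial fractions: (w + 8)/((w + 3)*(w + 4)) = -4/(w + 4) + 5/(w + 3).
An antiderivative is F(w) = 5*log(w + 3) - 4*log(w + 4).
Then F(3) - F(-1) = (-4*log(7) + 5*log(2) + 5*log(3)) - (log(32/81)) = -4*log(7) + 9*log(3).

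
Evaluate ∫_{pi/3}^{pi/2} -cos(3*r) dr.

1/3

An antiderivative is F(r) = -sin(3*r)/3.
Then F(pi/2) - F(pi/3) = (1/3) - (0) = 1/3.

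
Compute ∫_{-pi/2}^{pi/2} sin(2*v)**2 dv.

pi/2

Use the identity sin^2(2*v) = (1 - cos(4*v))/2.
An antiderivative is F(v) = v/2 - sin(4*v)/8.
Then F(pi/2) - F(-pi/2) = (pi/4) - (-pi/4) = pi/2.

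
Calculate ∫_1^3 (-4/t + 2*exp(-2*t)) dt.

-4*log(3) - exp(-6) + exp(-2)

An antiderivative is F(t) = -4*log(t) - exp(-2*t).
Then F(3) - F(1) = (-4*log(3) - exp(-6)) - (-exp(-2)) = -4*log(3) - exp(-6) + exp(-2).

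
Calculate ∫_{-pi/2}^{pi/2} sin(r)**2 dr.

Use the identity sin^2(r) = (1 - cos(2*r))/2.
An antiderivative is F(r) = r/2 - sin(2*r)/4.
Then F(pi/2) - F(-pi/2) = (pi/4) - (-pi/4) = pi/2.

pi/2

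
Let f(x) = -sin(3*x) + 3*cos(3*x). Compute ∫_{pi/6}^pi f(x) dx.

-4/3

An antiderivative is F(x) = sin(3*x) + cos(3*x)/3.
Then F(pi) - F(pi/6) = (-1/3) - (1) = -4/3.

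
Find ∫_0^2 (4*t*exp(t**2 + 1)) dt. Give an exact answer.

Let u = t**2 + 1, so du = 2*t dt. When t = 0, u = 1; when t = 2, u = 5.
The integral becomes 2·∫ exp(u) du from 1 to 5, with antiderivative 2*exp(u).
Back in t: F(t) = 2*exp(t**2 + 1).
Then F(2) - F(0) = (2*exp(5)) - (2*exp(1)) = -2*exp(1)*(1 - exp(4)).

-2*exp(1)*(1 - exp(4))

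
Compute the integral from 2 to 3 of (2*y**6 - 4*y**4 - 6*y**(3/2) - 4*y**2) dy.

-108*sqrt(3)/5 + 48*sqrt(2)/5 + 41386/105

By the power rule, an antiderivative is F(y) = 2*y**7/7 - 12*y**(5/2)/5 - 4*y**5/5 - 4*y**3/3.
Then F(3) - F(2) = (13806/35 - 108*sqrt(3)/5) - (32/105 - 48*sqrt(2)/5) = -108*sqrt(3)/5 + 48*sqrt(2)/5 + 41386/105.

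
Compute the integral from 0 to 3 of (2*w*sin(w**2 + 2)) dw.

Let u = w**2 + 2, so du = 2*w dw. When w = 0, u = 2; when w = 3, u = 11.
The integral becomes ∫ sin(u) du from 2 to 11, with antiderivative -cos(u).
Back in w: F(w) = -cos(w**2 + 2).
Then F(3) - F(0) = (-cos(11)) - (-cos(2)) = cos(2) - cos(11).

cos(2) - cos(11)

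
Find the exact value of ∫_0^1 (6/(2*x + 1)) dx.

log(27)

Let u = 2*x + 1, so du = 2 dx. When x = 0, u = 1; when x = 1, u = 3.
The integral becomes 3·∫ 1/u du from 1 to 3, with antiderivative 3*log(u).
Back in x: F(x) = 3*log(2*x + 1).
Then F(1) - F(0) = (log(27)) - (0) = log(27).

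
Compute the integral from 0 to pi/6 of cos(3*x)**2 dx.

pi/12

Use the identity cos^2(3*x) = (1 + cos(6*x))/2.
An antiderivative is F(x) = x/2 + sin(6*x)/12.
Then F(pi/6) - F(0) = (pi/12) - (0) = pi/12.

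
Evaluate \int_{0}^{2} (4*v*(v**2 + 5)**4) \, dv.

Let u = v**2 + 5, so du = 2*v dv. When v = 0, u = 5; when v = 2, u = 9.
The integral becomes 2·∫ u**4 du from 5 to 9, with antiderivative 2*u**5/5.
Back in v: F(v) = 2*(v**2 + 5)**5/5.
Then F(2) - F(0) = (118098/5) - (1250) = 111848/5.

111848/5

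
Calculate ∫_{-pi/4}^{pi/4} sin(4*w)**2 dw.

pi/4

Use the identity sin^2(4*w) = (1 - cos(8*w))/2.
An antiderivative is F(w) = w/2 - sin(8*w)/16.
Then F(pi/4) - F(-pi/4) = (pi/8) - (-pi/8) = pi/4.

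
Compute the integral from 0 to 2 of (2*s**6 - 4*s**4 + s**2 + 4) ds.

2272/105

By the power rule, an antiderivative is F(s) = 2*s**7/7 - 4*s**5/5 + s**3/3 + 4*s.
Then F(2) - F(0) = (2272/105) - (0) = 2272/105.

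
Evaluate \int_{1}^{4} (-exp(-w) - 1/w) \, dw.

An antiderivative is F(w) = -log(w) + exp(-w).
Then F(4) - F(1) = ((1 - log(4**exp(4)))*exp(-4)) - (exp(-1)) = (-log(4**exp(4)) - exp(3) + 1)*exp(-4).

(-log(4**exp(4)) - exp(3) + 1)*exp(-4)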